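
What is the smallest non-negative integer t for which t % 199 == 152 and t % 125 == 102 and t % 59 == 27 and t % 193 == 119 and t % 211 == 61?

The moduli are pairwise coprime; N = 199·125·59·193·211 = 59766092875.
N/199 = 300332125; 300332125 ≡ 131 (mod 199); 131·79 ≡ 1, so inverse 79.
N/125 = 478128743; 478128743 ≡ 118 (mod 125); 118·107 ≡ 1, so inverse 107.
N/59 = 1012984625; 1012984625 ≡ 55 (mod 59); 55·44 ≡ 1, so inverse 44.
N/193 = 309668875; 309668875 ≡ 182 (mod 193); 182·35 ≡ 1, so inverse 35.
N/211 = 283251625; 283251625 ≡ 161 (mod 211); 161·173 ≡ 1, so inverse 173.
t ≡ 152·300332125·79 + 102·478128743·107 + 27·1012984625·44 + 119·309668875·35 + 61·283251625·173 = 14307036255602.
14307036255602 mod 59766092875 = 22940058477.

22940058477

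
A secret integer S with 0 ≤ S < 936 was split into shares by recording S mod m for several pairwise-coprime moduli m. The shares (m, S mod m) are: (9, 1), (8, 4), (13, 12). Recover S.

532

The moduli are pairwise coprime; N = 9·8·13 = 936.
N/9 = 104; 104 ≡ 5 (mod 9); 5·2 ≡ 1, so inverse 2.
N/8 = 117; 117 ≡ 5 (mod 8); 5·5 ≡ 1, so inverse 5.
N/13 = 72; 72 ≡ 7 (mod 13); 7·2 ≡ 1, so inverse 2.
S ≡ 1·104·2 + 4·117·5 + 12·72·2 = 4276.
4276 mod 936 = 532.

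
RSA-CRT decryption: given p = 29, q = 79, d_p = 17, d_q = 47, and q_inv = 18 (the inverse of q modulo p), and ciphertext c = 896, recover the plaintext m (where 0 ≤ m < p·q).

1042

m₁ = c^(d_p) mod p: c ≡ 26 (mod 29), and 26^17 mod 29 = 27.
m₂ = c^(d_q) mod q: c ≡ 27 (mod 79), and 27^47 mod 79 = 15.
h = q_inv·(m₁ − m₂) mod p = 18·(27 − 15) mod 29 = 13.
m = m₂ + h·q = 15 + 13·79 = 1042.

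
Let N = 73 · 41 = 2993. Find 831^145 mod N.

Mod 73: 831 ≡ 28; by Fermat, exponent reduces to 145 mod 72 = 1; 28^1 ≡ 28 (mod 73).
Mod 41: 831 ≡ 11; by Fermat, exponent reduces to 145 mod 40 = 25; 11^25 ≡ 38 (mod 41).
Combine by CRT: x ≡ 28 (mod 73), x ≡ 38 (mod 41) ⇒ x ≡ 612 (mod 2993).

612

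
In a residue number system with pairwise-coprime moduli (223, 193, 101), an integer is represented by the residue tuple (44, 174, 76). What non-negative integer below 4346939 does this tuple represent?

1923419

The moduli are pairwise coprime; N = 223·193·101 = 4346939.
N/223 = 19493; 19493 ≡ 92 (mod 223); 92·80 ≡ 1, so inverse 80.
N/193 = 22523; 22523 ≡ 135 (mod 193); 135·183 ≡ 1, so inverse 183.
N/101 = 43039; 43039 ≡ 13 (mod 101); 13·70 ≡ 1, so inverse 70.
x ≡ 44·19493·80 + 174·22523·183 + 76·43039·70 = 1014760206.
1014760206 mod 4346939 = 1923419.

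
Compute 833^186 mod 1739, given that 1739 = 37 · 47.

Mod 37: 833 ≡ 19; by Fermat, exponent reduces to 186 mod 36 = 6; 19^6 ≡ 11 (mod 37).
Mod 47: 833 ≡ 34; by Fermat, exponent reduces to 186 mod 46 = 2; 34^2 ≡ 28 (mod 47).
Combine by CRT: x ≡ 11 (mod 37), x ≡ 28 (mod 47) ⇒ x ≡ 122 (mod 1739).

122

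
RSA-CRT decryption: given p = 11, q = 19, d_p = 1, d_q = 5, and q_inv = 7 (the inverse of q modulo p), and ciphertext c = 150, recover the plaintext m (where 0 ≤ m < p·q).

m₁ = c^(d_p) mod p: c ≡ 7 (mod 11), and 7^1 mod 11 = 7.
m₂ = c^(d_q) mod q: c ≡ 17 (mod 19), and 17^5 mod 19 = 6.
h = q_inv·(m₁ − m₂) mod p = 7·(7 − 6) mod 11 = 7.
m = m₂ + h·q = 6 + 7·19 = 139.

139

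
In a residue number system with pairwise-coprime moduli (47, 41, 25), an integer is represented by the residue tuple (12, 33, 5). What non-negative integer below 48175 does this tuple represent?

39680

The moduli are pairwise coprime; N = 47·41·25 = 48175.
N/47 = 1025; 1025 ≡ 38 (mod 47); 38·26 ≡ 1, so inverse 26.
N/41 = 1175; 1175 ≡ 27 (mod 41); 27·38 ≡ 1, so inverse 38.
N/25 = 1927; 1927 ≡ 2 (mod 25); 2·13 ≡ 1, so inverse 13.
x ≡ 12·1025·26 + 33·1175·38 + 5·1927·13 = 1918505.
1918505 mod 48175 = 39680.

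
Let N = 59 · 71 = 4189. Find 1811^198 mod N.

262

Mod 59: 1811 ≡ 41; by Fermat, exponent reduces to 198 mod 58 = 24; 41^24 ≡ 26 (mod 59).
Mod 71: 1811 ≡ 36; by Fermat, exponent reduces to 198 mod 70 = 58; 36^58 ≡ 49 (mod 71).
Combine by CRT: x ≡ 26 (mod 59), x ≡ 49 (mod 71) ⇒ x ≡ 262 (mod 4189).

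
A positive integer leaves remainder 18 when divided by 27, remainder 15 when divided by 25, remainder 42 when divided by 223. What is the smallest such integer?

44865

Combine the congruences pairwise.
From a ≡ 18 (mod 27) write a = 18 + 27t. Substituting into a ≡ 15 (mod 25) gives 27t ≡ 22 (mod 25), and since 2⁻¹ ≡ 13 (mod 25), t ≡ 11. Hence a ≡ 18 + 27·11 = 315 (mod 675).
From a ≡ 315 (mod 675) write a = 315 + 675t. Substituting into a ≡ 42 (mod 223) gives 675t ≡ 173 (mod 223), and since 6⁻¹ ≡ 186 (mod 223), t ≡ 66. Hence a ≡ 315 + 675·66 = 44865 (mod 150525).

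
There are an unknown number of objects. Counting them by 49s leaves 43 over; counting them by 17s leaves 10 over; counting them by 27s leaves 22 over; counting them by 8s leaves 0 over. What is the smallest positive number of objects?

The moduli are pairwise coprime; M = 49·17·27·8 = 179928.
M/49 = 3672; 3672 ≡ 46 (mod 49); 46·16 ≡ 1, so inverse 16.
M/17 = 10584; 10584 ≡ 10 (mod 17); 10·12 ≡ 1, so inverse 12.
M/27 = 6664; 6664 ≡ 22 (mod 27); 22·16 ≡ 1, so inverse 16.
M/8 = 22491; 22491 ≡ 3 (mod 8); 3·3 ≡ 1, so inverse 3.
N ≡ 43·3672·16 + 10·10584·12 + 22·6664·16 + 0·22491·3 = 6142144.
6142144 mod 179928 = 24592.

24592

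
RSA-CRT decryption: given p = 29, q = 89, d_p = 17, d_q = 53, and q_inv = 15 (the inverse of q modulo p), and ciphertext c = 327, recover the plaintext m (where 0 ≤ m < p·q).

561

m₁ = c^(d_p) mod p: c ≡ 8 (mod 29), and 8^17 mod 29 = 10.
m₂ = c^(d_q) mod q: c ≡ 60 (mod 89), and 60^53 mod 89 = 27.
h = q_inv·(m₁ − m₂) mod p = 15·(10 − 27) mod 29 = 6.
m = m₂ + h·q = 27 + 6·89 = 561.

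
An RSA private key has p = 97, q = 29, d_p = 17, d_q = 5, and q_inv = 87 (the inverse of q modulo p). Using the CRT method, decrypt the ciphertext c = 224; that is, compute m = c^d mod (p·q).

m₁ = c^(d_p) mod p: c ≡ 30 (mod 97), and 30^17 mod 97 = 67.
m₂ = c^(d_q) mod q: c ≡ 21 (mod 29), and 21^5 mod 29 = 2.
h = q_inv·(m₁ − m₂) mod p = 87·(67 − 2) mod 97 = 29.
m = m₂ + h·q = 2 + 29·29 = 843.

843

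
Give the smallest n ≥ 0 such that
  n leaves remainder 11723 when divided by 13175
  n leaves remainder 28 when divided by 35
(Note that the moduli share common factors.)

gcd(13175, 35) = 5 and 5 | (28 − 11723), so the pair is consistent; merging gives n ≡ 38073 (mod 92225), where 92225 = lcm(13175, 35).
The solution is unique modulo lcm(13175, 35) = 92225.

38073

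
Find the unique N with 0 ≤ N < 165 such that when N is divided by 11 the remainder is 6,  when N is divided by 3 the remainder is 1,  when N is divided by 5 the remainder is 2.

127

Combine the congruences pairwise.
From N ≡ 6 (mod 11) write N = 6 + 11t. Substituting into N ≡ 1 (mod 3) gives 11t ≡ 1 (mod 3), and since 2⁻¹ ≡ 2 (mod 3), t ≡ 2. Hence N ≡ 6 + 11·2 = 28 (mod 33).
From N ≡ 28 (mod 33) write N = 28 + 33t. Substituting into N ≡ 2 (mod 5) gives 33t ≡ 4 (mod 5), and since 3⁻¹ ≡ 2 (mod 5), t ≡ 3. Hence N ≡ 28 + 33·3 = 127 (mod 165).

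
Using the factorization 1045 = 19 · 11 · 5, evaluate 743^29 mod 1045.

Mod 19: 743 ≡ 2; by Fermat, exponent reduces to 29 mod 18 = 11; 2^11 ≡ 15 (mod 19).
Mod 11: 743 ≡ 6; by Fermat, exponent reduces to 29 mod 10 = 9; 6^9 ≡ 2 (mod 11).
Mod 5: 743 ≡ 3; by Fermat, exponent reduces to 29 mod 4 = 1; 3^1 ≡ 3 (mod 5).
Combine by CRT: x ≡ 15 (mod 19), x ≡ 2 (mod 11), x ≡ 3 (mod 5) ⇒ x ≡ 1003 (mod 1045).

1003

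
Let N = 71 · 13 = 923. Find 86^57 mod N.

242

Mod 71: 86 ≡ 15; 15^57 ≡ 29 (mod 71).
Mod 13: 86 ≡ 8; by Fermat, exponent reduces to 57 mod 12 = 9; 8^9 ≡ 8 (mod 13).
Combine by CRT: x ≡ 29 (mod 71), x ≡ 8 (mod 13) ⇒ x ≡ 242 (mod 923).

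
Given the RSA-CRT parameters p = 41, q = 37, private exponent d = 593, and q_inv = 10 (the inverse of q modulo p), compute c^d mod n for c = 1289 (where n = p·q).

d_p = d mod (p−1) = 593 mod 40 = 33; d_q = d mod (q−1) = 17.
m₁ = c^(d_p) mod p: c ≡ 18 (mod 41), and 18^33 mod 41 = 10.
m₂ = c^(d_q) mod q: c ≡ 31 (mod 37), and 31^17 mod 37 = 31.
h = q_inv·(m₁ − m₂) mod p = 10·(10 − 31) mod 41 = 36.
m = m₂ + h·q = 31 + 36·37 = 1363.

1363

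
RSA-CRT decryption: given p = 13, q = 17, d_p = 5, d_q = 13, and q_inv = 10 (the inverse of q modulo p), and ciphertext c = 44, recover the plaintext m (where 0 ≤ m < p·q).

m₁ = c^(d_p) mod p: c ≡ 5 (mod 13), and 5^5 mod 13 = 5.
m₂ = c^(d_q) mod q: c ≡ 10 (mod 17), and 10^13 mod 17 = 11.
h = q_inv·(m₁ − m₂) mod p = 10·(5 − 11) mod 13 = 5.
m = m₂ + h·q = 11 + 5·17 = 96.

96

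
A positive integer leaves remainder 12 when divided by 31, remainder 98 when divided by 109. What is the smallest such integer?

From t ≡ 12 (mod 31) write t = 12 + 31s. Substituting into t ≡ 98 (mod 109) gives 31s ≡ 86 (mod 109), and since 31⁻¹ ≡ 102 (mod 109), s ≡ 52. Hence t ≡ 12 + 31·52 = 1624 (mod 3379).

1624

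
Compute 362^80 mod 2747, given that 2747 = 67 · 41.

Mod 67: 362 ≡ 27; by Fermat, exponent reduces to 80 mod 66 = 14; 27^14 ≡ 15 (mod 67).
Mod 41: 362 ≡ 34; since 40 | 80, by Fermat 34^80 ≡ 1 (mod 41).
Combine by CRT: x ≡ 15 (mod 67), x ≡ 1 (mod 41) ⇒ x ≡ 2092 (mod 2747).

2092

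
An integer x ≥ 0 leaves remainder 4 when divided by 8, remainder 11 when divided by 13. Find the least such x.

76

From x ≡ 4 (mod 8) write x = 4 + 8t. Substituting into x ≡ 11 (mod 13) gives 8t ≡ 7 (mod 13), and since 8⁻¹ ≡ 5 (mod 13), t ≡ 9. Hence x ≡ 4 + 8·9 = 76 (mod 104).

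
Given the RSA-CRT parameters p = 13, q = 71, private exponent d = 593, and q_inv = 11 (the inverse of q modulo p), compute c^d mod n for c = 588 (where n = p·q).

243

d_p = d mod (p−1) = 593 mod 12 = 5; d_q = d mod (q−1) = 33.
m₁ = c^(d_p) mod p: c ≡ 3 (mod 13), and 3^5 mod 13 = 9.
m₂ = c^(d_q) mod q: c ≡ 20 (mod 71), and 20^33 mod 71 = 30.
h = q_inv·(m₁ − m₂) mod p = 11·(9 − 30) mod 13 = 3.
m = m₂ + h·q = 30 + 3·71 = 243.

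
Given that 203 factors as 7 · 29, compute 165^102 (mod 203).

36

Mod 7: 165 ≡ 4; since 6 | 102, by Fermat 4^102 ≡ 1 (mod 7).
Mod 29: 165 ≡ 20; by Fermat, exponent reduces to 102 mod 28 = 18; 20^18 ≡ 7 (mod 29).
Combine by CRT: x ≡ 1 (mod 7), x ≡ 7 (mod 29) ⇒ x ≡ 36 (mod 203).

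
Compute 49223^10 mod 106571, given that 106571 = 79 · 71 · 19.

Mod 79: 49223 ≡ 6; 6^10 ≡ 50 (mod 79).
Mod 71: 49223 ≡ 20; 20^10 ≡ 48 (mod 71).
Mod 19: 49223 ≡ 13; 13^10 ≡ 6 (mod 19).
Combine by CRT: x ≡ 50 (mod 79), x ≡ 48 (mod 71), x ≡ 6 (mod 19) ⇒ x ≡ 65936 (mod 106571).

65936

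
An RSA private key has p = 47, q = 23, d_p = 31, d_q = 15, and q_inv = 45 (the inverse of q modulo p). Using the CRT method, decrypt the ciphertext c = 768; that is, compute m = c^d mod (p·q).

m₁ = c^(d_p) mod p: c ≡ 16 (mod 47), and 16^31 mod 47 = 42.
m₂ = c^(d_q) mod q: c ≡ 9 (mod 23), and 9^15 mod 23 = 6.
h = q_inv·(m₁ − m₂) mod p = 45·(42 − 6) mod 47 = 22.
m = m₂ + h·q = 6 + 22·23 = 512.

512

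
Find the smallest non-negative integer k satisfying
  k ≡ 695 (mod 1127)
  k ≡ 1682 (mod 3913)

334287

Combine the congruences pairwise.
gcd(1127, 3913) = 7 and 7 | (1682 − 695), so the pair is consistent; merging gives k ≡ 334287 (mod 629993), where 629993 = lcm(1127, 3913).
The solution is unique modulo lcm(1127, 3913) = 629993.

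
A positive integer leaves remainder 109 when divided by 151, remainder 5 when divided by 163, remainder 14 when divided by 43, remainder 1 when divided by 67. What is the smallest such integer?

63732679

Combine the congruences pairwise.
From N ≡ 109 (mod 151) write N = 109 + 151t. Substituting into N ≡ 5 (mod 163) gives 151t ≡ 59 (mod 163), and since 151⁻¹ ≡ 95 (mod 163), t ≡ 63. Hence N ≡ 109 + 151·63 = 9622 (mod 24613).
From N ≡ 9622 (mod 24613) write N = 9622 + 24613t. Substituting into N ≡ 14 (mod 43) gives 24613t ≡ 24 (mod 43), and since 17⁻¹ ≡ 38 (mod 43), t ≡ 9. Hence N ≡ 9622 + 24613·9 = 231139 (mod 1058359).
From N ≡ 231139 (mod 1058359) write N = 231139 + 1058359t. Substituting into N ≡ 1 (mod 67) gives 1058359t ≡ 12 (mod 67), and since 27⁻¹ ≡ 5 (mod 67), t ≡ 60. Hence N ≡ 231139 + 1058359·60 = 63732679 (mod 70910053).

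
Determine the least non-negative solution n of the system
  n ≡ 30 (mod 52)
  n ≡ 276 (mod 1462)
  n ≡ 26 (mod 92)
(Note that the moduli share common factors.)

Combine the congruences pairwise.
gcd(52, 1462) = 2 and 2 | (276 − 30), so the pair is consistent; merging gives n ≡ 16358 (mod 38012), where 38012 = lcm(52, 1462).
gcd(38012, 92) = 4 and 4 | (26 − 16358), so the pair is consistent; merging gives n ≡ 776598 (mod 874276), where 874276 = lcm(38012, 92).
The solution is unique modulo lcm(52, 1462, 92) = 874276.

776598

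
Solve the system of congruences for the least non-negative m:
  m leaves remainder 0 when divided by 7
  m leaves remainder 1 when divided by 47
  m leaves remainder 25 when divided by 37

1505

Combine the congruences pairwise.
From m ≡ 0 (mod 7) write m = 0 + 7t. Substituting into m ≡ 1 (mod 47) gives 7t ≡ 1 (mod 47), and since 7⁻¹ ≡ 27 (mod 47), t ≡ 27. Hence m ≡ 0 + 7·27 = 189 (mod 329).
From m ≡ 189 (mod 329) write m = 189 + 329t. Substituting into m ≡ 25 (mod 37) gives 329t ≡ 21 (mod 37), and since 33⁻¹ ≡ 9 (mod 37), t ≡ 4. Hence m ≡ 189 + 329·4 = 1505 (mod 12173).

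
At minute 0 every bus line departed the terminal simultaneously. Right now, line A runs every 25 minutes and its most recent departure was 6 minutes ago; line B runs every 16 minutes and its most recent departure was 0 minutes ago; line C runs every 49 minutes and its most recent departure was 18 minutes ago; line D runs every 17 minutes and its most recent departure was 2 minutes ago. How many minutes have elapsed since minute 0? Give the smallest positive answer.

The moduli are pairwise coprime; N = 25·16·49·17 = 333200.
N/25 = 13328; 13328 ≡ 3 (mod 25); 3·17 ≡ 1, so inverse 17.
N/16 = 20825; 20825 ≡ 9 (mod 16); 9·9 ≡ 1, so inverse 9.
N/49 = 6800; 6800 ≡ 38 (mod 49); 38·40 ≡ 1, so inverse 40.
N/17 = 19600; 19600 ≡ 16 (mod 17); 16·16 ≡ 1, so inverse 16.
t ≡ 6·13328·17 + 0·20825·9 + 18·6800·40 + 2·19600·16 = 6882656.
6882656 mod 333200 = 218656.

218656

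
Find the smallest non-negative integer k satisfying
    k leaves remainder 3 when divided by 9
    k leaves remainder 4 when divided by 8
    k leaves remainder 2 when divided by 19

876

The moduli are pairwise coprime; N = 9·8·19 = 1368.
N/9 = 152; 152 ≡ 8 (mod 9); 8·8 ≡ 1, so inverse 8.
N/8 = 171; 171 ≡ 3 (mod 8); 3·3 ≡ 1, so inverse 3.
N/19 = 72; 72 ≡ 15 (mod 19); 15·14 ≡ 1, so inverse 14.
k ≡ 3·152·8 + 4·171·3 + 2·72·14 = 7716.
7716 mod 1368 = 876.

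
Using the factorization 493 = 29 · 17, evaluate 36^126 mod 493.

Mod 29: 36 ≡ 7; by Fermat, exponent reduces to 126 mod 28 = 14; 7^14 ≡ 1 (mod 29).
Mod 17: 36 ≡ 2; by Fermat, exponent reduces to 126 mod 16 = 14; 2^14 ≡ 13 (mod 17).
Combine by CRT: x ≡ 1 (mod 29), x ≡ 13 (mod 17) ⇒ x ≡ 30 (mod 493).

30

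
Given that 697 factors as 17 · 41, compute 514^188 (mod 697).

Mod 17: 514 ≡ 4; by Fermat, exponent reduces to 188 mod 16 = 12; 4^12 ≡ 1 (mod 17).
Mod 41: 514 ≡ 22; by Fermat, exponent reduces to 188 mod 40 = 28; 22^28 ≡ 4 (mod 41).
Combine by CRT: x ≡ 1 (mod 17), x ≡ 4 (mod 41) ⇒ x ≡ 86 (mod 697).

86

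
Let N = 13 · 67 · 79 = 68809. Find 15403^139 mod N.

Mod 13: 15403 ≡ 11; by Fermat, exponent reduces to 139 mod 12 = 7; 11^7 ≡ 2 (mod 13).
Mod 67: 15403 ≡ 60; by Fermat, exponent reduces to 139 mod 66 = 7; 60^7 ≡ 21 (mod 67).
Mod 79: 15403 ≡ 77; by Fermat, exponent reduces to 139 mod 78 = 61; 77^61 ≡ 43 (mod 79).
Combine by CRT: x ≡ 2 (mod 13), x ≡ 21 (mod 67), x ≡ 43 (mod 79) ⇒ x ≡ 62532 (mod 68809).

62532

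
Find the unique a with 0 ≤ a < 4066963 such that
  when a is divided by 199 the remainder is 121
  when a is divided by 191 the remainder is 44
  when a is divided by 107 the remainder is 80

3623314

The moduli are pairwise coprime; N = 199·191·107 = 4066963.
N/199 = 20437; 20437 ≡ 139 (mod 199); 139·63 ≡ 1, so inverse 63.
N/191 = 21293; 21293 ≡ 92 (mod 191); 92·27 ≡ 1, so inverse 27.
N/107 = 38009; 38009 ≡ 24 (mod 107); 24·58 ≡ 1, so inverse 58.
a ≡ 121·20437·63 + 44·21293·27 + 80·38009·58 = 357449095.
357449095 mod 4066963 = 3623314.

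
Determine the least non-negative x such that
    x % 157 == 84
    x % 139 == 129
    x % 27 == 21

The moduli are pairwise coprime; N = 157·139·27 = 589221.
N/157 = 3753; 3753 ≡ 142 (mod 157); 142·136 ≡ 1, so inverse 136.
N/139 = 4239; 4239 ≡ 69 (mod 139); 69·137 ≡ 1, so inverse 137.
N/27 = 21823; 21823 ≡ 7 (mod 27); 7·4 ≡ 1, so inverse 4.
x ≡ 84·3753·136 + 129·4239·137 + 21·21823·4 = 119623251.
119623251 mod 589221 = 11388.

11388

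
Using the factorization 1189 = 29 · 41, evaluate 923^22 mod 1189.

1097

Mod 29: 923 ≡ 24; 24^22 ≡ 24 (mod 29).
Mod 41: 923 ≡ 21; 21^22 ≡ 31 (mod 41).
Combine by CRT: x ≡ 24 (mod 29), x ≡ 31 (mod 41) ⇒ x ≡ 1097 (mod 1189).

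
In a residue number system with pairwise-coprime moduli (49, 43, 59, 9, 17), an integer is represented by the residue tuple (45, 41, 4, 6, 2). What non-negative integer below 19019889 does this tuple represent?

Combine the congruences pairwise.
From x ≡ 45 (mod 49) write x = 45 + 49t. Substituting into x ≡ 41 (mod 43) gives 49t ≡ 39 (mod 43), and since 6⁻¹ ≡ 36 (mod 43), t ≡ 28. Hence x ≡ 45 + 49·28 = 1417 (mod 2107).
From x ≡ 1417 (mod 2107) write x = 1417 + 2107t. Substituting into x ≡ 4 (mod 59) gives 2107t ≡ 3 (mod 59), and since 42⁻¹ ≡ 52 (mod 59), t ≡ 38. Hence x ≡ 1417 + 2107·38 = 81483 (mod 124313).
From x ≡ 81483 (mod 124313) write x = 81483 + 124313t. Substituting into x ≡ 6 (mod 9) gives 124313t ≡ 0 (mod 9), and since 5⁻¹ ≡ 2 (mod 9), t ≡ 0. Hence x ≡ 81483 + 124313·0 = 81483 (mod 1118817).
From x ≡ 81483 (mod 1118817) write x = 81483 + 1118817t. Substituting into x ≡ 2 (mod 17) gives 1118817t ≡ 0 (mod 17), and since 13⁻¹ ≡ 4 (mod 17), t ≡ 0. Hence x ≡ 81483 + 1118817·0 = 81483 (mod 19019889).

81483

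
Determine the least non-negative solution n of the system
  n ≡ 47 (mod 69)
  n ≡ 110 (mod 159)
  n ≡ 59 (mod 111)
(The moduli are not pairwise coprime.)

10604

Combine the congruences pairwise.
gcd(69, 159) = 3 and 3 | (110 − 47), so the pair is consistent; merging gives n ≡ 3290 (mod 3657), where 3657 = lcm(69, 159).
gcd(3657, 111) = 3 and 3 | (59 − 3290), so the pair is consistent; merging gives n ≡ 10604 (mod 135309), where 135309 = lcm(3657, 111).
The solution is unique modulo lcm(69, 159, 111) = 135309.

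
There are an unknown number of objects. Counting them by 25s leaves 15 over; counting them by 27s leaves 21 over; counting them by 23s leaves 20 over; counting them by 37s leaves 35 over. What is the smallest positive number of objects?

The moduli are pairwise coprime; M = 25·27·23·37 = 574425.
M/25 = 22977; 22977 ≡ 2 (mod 25); 2·13 ≡ 1, so inverse 13.
M/27 = 21275; 21275 ≡ 26 (mod 27); 26·26 ≡ 1, so inverse 26.
M/23 = 24975; 24975 ≡ 20 (mod 23); 20·15 ≡ 1, so inverse 15.
M/37 = 15525; 15525 ≡ 22 (mod 37); 22·32 ≡ 1, so inverse 32.
N ≡ 15·22977·13 + 21·21275·26 + 20·24975·15 + 35·15525·32 = 40977165.
40977165 mod 574425 = 192990.

192990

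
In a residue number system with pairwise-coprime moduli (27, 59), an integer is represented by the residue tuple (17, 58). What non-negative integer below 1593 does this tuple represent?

530

From x ≡ 17 (mod 27) write x = 17 + 27t. Substituting into x ≡ 58 (mod 59) gives 27t ≡ 41 (mod 59), and since 27⁻¹ ≡ 35 (mod 59), t ≡ 19. Hence x ≡ 17 + 27·19 = 530 (mod 1593).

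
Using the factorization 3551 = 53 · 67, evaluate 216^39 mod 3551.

Mod 53: 216 ≡ 4; 4^39 ≡ 52 (mod 53).
Mod 67: 216 ≡ 15; 15^39 ≡ 22 (mod 67).
Combine by CRT: x ≡ 52 (mod 53), x ≡ 22 (mod 67) ⇒ x ≡ 2702 (mod 3551).

2702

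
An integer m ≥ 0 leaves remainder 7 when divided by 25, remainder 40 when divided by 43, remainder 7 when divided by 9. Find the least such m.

The moduli are pairwise coprime; N = 25·43·9 = 9675.
N/25 = 387; 387 ≡ 12 (mod 25); 12·23 ≡ 1, so inverse 23.
N/43 = 225; 225 ≡ 10 (mod 43); 10·13 ≡ 1, so inverse 13.
N/9 = 1075; 1075 ≡ 4 (mod 9); 4·7 ≡ 1, so inverse 7.
m ≡ 7·387·23 + 40·225·13 + 7·1075·7 = 231982.
231982 mod 9675 = 9457.

9457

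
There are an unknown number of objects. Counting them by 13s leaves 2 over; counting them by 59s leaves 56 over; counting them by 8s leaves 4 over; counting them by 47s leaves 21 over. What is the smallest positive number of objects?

147084

The moduli are pairwise coprime; M = 13·59·8·47 = 288392.
M/13 = 22184; 22184 ≡ 6 (mod 13); 6·11 ≡ 1, so inverse 11.
M/59 = 4888; 4888 ≡ 50 (mod 59); 50·13 ≡ 1, so inverse 13.
M/8 = 36049; 36049 ≡ 1 (mod 8), inverse 1.
M/47 = 6136; 6136 ≡ 26 (mod 47); 26·38 ≡ 1, so inverse 38.
N ≡ 2·22184·11 + 56·4888·13 + 4·36049·1 + 21·6136·38 = 9087236.
9087236 mod 288392 = 147084.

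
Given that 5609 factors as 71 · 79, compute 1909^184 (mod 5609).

4440

Mod 71: 1909 ≡ 63; by Fermat, exponent reduces to 184 mod 70 = 44; 63^44 ≡ 38 (mod 71).
Mod 79: 1909 ≡ 13; by Fermat, exponent reduces to 184 mod 78 = 28; 13^28 ≡ 16 (mod 79).
Combine by CRT: x ≡ 38 (mod 71), x ≡ 16 (mod 79) ⇒ x ≡ 4440 (mod 5609).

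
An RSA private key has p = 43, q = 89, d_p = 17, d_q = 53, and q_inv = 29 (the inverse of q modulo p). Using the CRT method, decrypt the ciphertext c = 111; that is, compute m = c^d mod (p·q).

m₁ = c^(d_p) mod p: c ≡ 25 (mod 43), and 25^17 mod 43 = 10.
m₂ = c^(d_q) mod q: c ≡ 22 (mod 89), and 22^53 mod 89 = 73.
h = q_inv·(m₁ − m₂) mod p = 29·(10 − 73) mod 43 = 22.
m = m₂ + h·q = 73 + 22·89 = 2031.

2031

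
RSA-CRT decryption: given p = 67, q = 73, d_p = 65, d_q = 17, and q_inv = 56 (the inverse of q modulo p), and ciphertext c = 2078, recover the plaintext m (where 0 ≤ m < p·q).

1274

m₁ = c^(d_p) mod p: c ≡ 1 (mod 67), and 1^65 mod 67 = 1.
m₂ = c^(d_q) mod q: c ≡ 34 (mod 73), and 34^17 mod 73 = 33.
h = q_inv·(m₁ − m₂) mod p = 56·(1 − 33) mod 67 = 17.
m = m₂ + h·q = 33 + 17·73 = 1274.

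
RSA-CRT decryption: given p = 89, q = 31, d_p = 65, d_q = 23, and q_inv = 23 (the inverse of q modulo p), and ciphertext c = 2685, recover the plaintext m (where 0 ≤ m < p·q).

m₁ = c^(d_p) mod p: c ≡ 15 (mod 89), and 15^65 mod 89 = 26.
m₂ = c^(d_q) mod q: c ≡ 19 (mod 31), and 19^23 mod 31 = 9.
h = q_inv·(m₁ − m₂) mod p = 23·(26 − 9) mod 89 = 35.
m = m₂ + h·q = 9 + 35·31 = 1094.

1094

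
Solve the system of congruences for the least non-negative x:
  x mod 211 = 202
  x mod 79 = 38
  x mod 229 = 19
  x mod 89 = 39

The moduli are pairwise coprime; N = 211·79·229·89 = 339730889.
N/211 = 1610099; 1610099 ≡ 169 (mod 211); 169·5 ≡ 1, so inverse 5.
N/79 = 4300391; 4300391 ≡ 26 (mod 79); 26·76 ≡ 1, so inverse 76.
N/229 = 1483541; 1483541 ≡ 79 (mod 229); 79·29 ≡ 1, so inverse 29.
N/89 = 3817201; 3817201 ≡ 80 (mod 89); 80·79 ≡ 1, so inverse 79.
x ≡ 202·1610099·5 + 38·4300391·76 + 19·1483541·29 + 39·3817201·79 = 26623956570.
26623956570 mod 339730889 = 124947228.

124947228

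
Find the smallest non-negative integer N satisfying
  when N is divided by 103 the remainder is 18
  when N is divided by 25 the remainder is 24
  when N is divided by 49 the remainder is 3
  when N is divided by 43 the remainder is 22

2119449

The moduli are pairwise coprime; M = 103·25·49·43 = 5425525.
M/103 = 52675; 52675 ≡ 42 (mod 103); 42·27 ≡ 1, so inverse 27.
M/25 = 217021; 217021 ≡ 21 (mod 25); 21·6 ≡ 1, so inverse 6.
M/49 = 110725; 110725 ≡ 34 (mod 49); 34·13 ≡ 1, so inverse 13.
M/43 = 126175; 126175 ≡ 13 (mod 43); 13·10 ≡ 1, so inverse 10.
N ≡ 18·52675·27 + 24·217021·6 + 3·110725·13 + 22·126175·10 = 88927849.
88927849 mod 5425525 = 2119449.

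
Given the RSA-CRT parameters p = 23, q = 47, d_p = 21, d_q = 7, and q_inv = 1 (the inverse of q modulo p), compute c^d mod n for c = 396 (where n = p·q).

m₁ = c^(d_p) mod p: c ≡ 5 (mod 23), and 5^21 mod 23 = 14.
m₂ = c^(d_q) mod q: c ≡ 20 (mod 47), and 20^7 mod 47 = 26.
h = q_inv·(m₁ − m₂) mod p = 1·(14 − 26) mod 23 = 11.
m = m₂ + h·q = 26 + 11·47 = 543.

543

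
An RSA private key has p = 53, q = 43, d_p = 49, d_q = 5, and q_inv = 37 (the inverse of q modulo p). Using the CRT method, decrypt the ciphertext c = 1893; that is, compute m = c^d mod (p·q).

1721

m₁ = c^(d_p) mod p: c ≡ 38 (mod 53), and 38^49 mod 53 = 25.
m₂ = c^(d_q) mod q: c ≡ 1 (mod 43), and 1^5 mod 43 = 1.
h = q_inv·(m₁ − m₂) mod p = 37·(25 − 1) mod 53 = 40.
m = m₂ + h·q = 1 + 40·43 = 1721.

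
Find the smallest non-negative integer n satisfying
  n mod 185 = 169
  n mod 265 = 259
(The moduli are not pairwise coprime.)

6089

Combine the congruences pairwise.
gcd(185, 265) = 5 and 5 | (259 − 169), so the pair is consistent; merging gives n ≡ 6089 (mod 9805), where 9805 = lcm(185, 265).
The solution is unique modulo lcm(185, 265) = 9805.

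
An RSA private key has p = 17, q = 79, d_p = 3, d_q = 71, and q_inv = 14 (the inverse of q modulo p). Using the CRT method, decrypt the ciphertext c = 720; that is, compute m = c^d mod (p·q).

m₁ = c^(d_p) mod p: c ≡ 6 (mod 17), and 6^3 mod 17 = 12.
m₂ = c^(d_q) mod q: c ≡ 9 (mod 79), and 9^71 mod 79 = 45.
h = q_inv·(m₁ − m₂) mod p = 14·(12 − 45) mod 17 = 14.
m = m₂ + h·q = 45 + 14·79 = 1151.

1151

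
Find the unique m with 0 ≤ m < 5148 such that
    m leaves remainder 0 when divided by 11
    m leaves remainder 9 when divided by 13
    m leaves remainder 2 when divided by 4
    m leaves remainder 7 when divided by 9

3454

The moduli are pairwise coprime; N = 11·13·4·9 = 5148.
N/11 = 468; 468 ≡ 6 (mod 11); 6·2 ≡ 1, so inverse 2.
N/13 = 396; 396 ≡ 6 (mod 13); 6·11 ≡ 1, so inverse 11.
N/4 = 1287; 1287 ≡ 3 (mod 4); 3·3 ≡ 1, so inverse 3.
N/9 = 572; 572 ≡ 5 (mod 9); 5·2 ≡ 1, so inverse 2.
m ≡ 0·468·2 + 9·396·11 + 2·1287·3 + 7·572·2 = 54934.
54934 mod 5148 = 3454.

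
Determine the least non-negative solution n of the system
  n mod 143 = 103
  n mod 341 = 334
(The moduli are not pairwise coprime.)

gcd(143, 341) = 11 and 11 | (334 − 103), so the pair is consistent; merging gives n ≡ 675 (mod 4433), where 4433 = lcm(143, 341).
The solution is unique modulo lcm(143, 341) = 4433.

675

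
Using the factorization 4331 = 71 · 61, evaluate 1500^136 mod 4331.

Mod 71: 1500 ≡ 9; by Fermat, exponent reduces to 136 mod 70 = 66; 9^66 ≡ 49 (mod 71).
Mod 61: 1500 ≡ 36; by Fermat, exponent reduces to 136 mod 60 = 16; 36^16 ≡ 25 (mod 61).
Combine by CRT: x ≡ 49 (mod 71), x ≡ 25 (mod 61) ⇒ x ≡ 1611 (mod 4331).

1611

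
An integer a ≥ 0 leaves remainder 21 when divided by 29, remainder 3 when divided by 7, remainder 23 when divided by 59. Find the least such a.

11882

From a ≡ 21 (mod 29) write a = 21 + 29t. Substituting into a ≡ 3 (mod 7) gives 29t ≡ 3 (mod 7), and since 1⁻¹ ≡ 1 (mod 7), t ≡ 3. Hence a ≡ 21 + 29·3 = 108 (mod 203).
From a ≡ 108 (mod 203) write a = 108 + 203t. Substituting into a ≡ 23 (mod 59) gives 203t ≡ 33 (mod 59), and since 26⁻¹ ≡ 25 (mod 59), t ≡ 58. Hence a ≡ 108 + 203·58 = 11882 (mod 11977).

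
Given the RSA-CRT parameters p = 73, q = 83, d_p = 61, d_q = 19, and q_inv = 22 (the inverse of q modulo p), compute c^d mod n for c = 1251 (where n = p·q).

m₁ = c^(d_p) mod p: c ≡ 10 (mod 73), and 10^61 mod 73 = 63.
m₂ = c^(d_q) mod q: c ≡ 6 (mod 83), and 6^19 mod 83 = 24.
h = q_inv·(m₁ − m₂) mod p = 22·(63 − 24) mod 73 = 55.
m = m₂ + h·q = 24 + 55·83 = 4589.

4589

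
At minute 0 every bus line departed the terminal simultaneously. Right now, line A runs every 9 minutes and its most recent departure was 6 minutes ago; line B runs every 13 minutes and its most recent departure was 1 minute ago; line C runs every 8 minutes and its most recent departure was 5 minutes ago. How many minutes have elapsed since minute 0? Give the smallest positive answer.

Combine the congruences pairwise.
From t ≡ 6 (mod 9) write t = 6 + 9s. Substituting into t ≡ 1 (mod 13) gives 9s ≡ 8 (mod 13), and since 9⁻¹ ≡ 3 (mod 13), s ≡ 11. Hence t ≡ 6 + 9·11 = 105 (mod 117).
From t ≡ 105 (mod 117) write t = 105 + 117s. Substituting into t ≡ 5 (mod 8) gives 117s ≡ 4 (mod 8), and since 5⁻¹ ≡ 5 (mod 8), s ≡ 4. Hence t ≡ 105 + 117·4 = 573 (mod 936).

573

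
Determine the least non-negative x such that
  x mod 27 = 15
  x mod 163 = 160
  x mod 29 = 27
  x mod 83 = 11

10015206

From x ≡ 15 (mod 27) write x = 15 + 27t. Substituting into x ≡ 160 (mod 163) gives 27t ≡ 145 (mod 163), and since 27⁻¹ ≡ 157 (mod 163), t ≡ 108. Hence x ≡ 15 + 27·108 = 2931 (mod 4401).
From x ≡ 2931 (mod 4401) write x = 2931 + 4401t. Substituting into x ≡ 27 (mod 29) gives 4401t ≡ 25 (mod 29), and since 22⁻¹ ≡ 4 (mod 29), t ≡ 13. Hence x ≡ 2931 + 4401·13 = 60144 (mod 127629).
From x ≡ 60144 (mod 127629) write x = 60144 + 127629t. Substituting into x ≡ 11 (mod 83) gives 127629t ≡ 42 (mod 83), and since 58⁻¹ ≡ 73 (mod 83), t ≡ 78. Hence x ≡ 60144 + 127629·78 = 10015206 (mod 10593207).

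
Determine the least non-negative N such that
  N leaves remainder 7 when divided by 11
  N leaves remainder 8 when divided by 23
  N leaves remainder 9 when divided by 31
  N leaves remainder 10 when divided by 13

The moduli are pairwise coprime; M = 11·23·31·13 = 101959.
M/11 = 9269; 9269 ≡ 7 (mod 11); 7·8 ≡ 1, so inverse 8.
M/23 = 4433; 4433 ≡ 17 (mod 23); 17·19 ≡ 1, so inverse 19.
M/31 = 3289; 3289 ≡ 3 (mod 31); 3·21 ≡ 1, so inverse 21.
M/13 = 7843; 7843 ≡ 4 (mod 13); 4·10 ≡ 1, so inverse 10.
N ≡ 7·9269·8 + 8·4433·19 + 9·3289·21 + 10·7843·10 = 2598801.
2598801 mod 101959 = 49826.

49826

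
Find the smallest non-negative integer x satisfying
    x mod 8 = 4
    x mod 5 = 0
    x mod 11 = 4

The moduli are pairwise coprime; N = 8·5·11 = 440.
N/8 = 55; 55 ≡ 7 (mod 8); 7·7 ≡ 1, so inverse 7.
N/5 = 88; 88 ≡ 3 (mod 5); 3·2 ≡ 1, so inverse 2.
N/11 = 40; 40 ≡ 7 (mod 11); 7·8 ≡ 1, so inverse 8.
x ≡ 4·55·7 + 0·88·2 + 4·40·8 = 2820.
2820 mod 440 = 180.

180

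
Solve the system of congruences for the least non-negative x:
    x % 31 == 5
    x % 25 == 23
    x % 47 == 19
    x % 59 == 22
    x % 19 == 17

The moduli are pairwise coprime; N = 31·25·47·59·19 = 40832425.
N/31 = 1317175; 1317175 ≡ 16 (mod 31); 16·2 ≡ 1, so inverse 2.
N/25 = 1633297; 1633297 ≡ 22 (mod 25); 22·8 ≡ 1, so inverse 8.
N/47 = 868775; 868775 ≡ 27 (mod 47); 27·7 ≡ 1, so inverse 7.
N/59 = 692075; 692075 ≡ 5 (mod 59); 5·12 ≡ 1, so inverse 12.
N/19 = 2149075; 2149075 ≡ 4 (mod 19); 4·5 ≡ 1, so inverse 5.
x ≡ 5·1317175·2 + 23·1633297·8 + 19·868775·7 + 22·692075·12 + 17·2149075·5 = 794624648.
794624648 mod 40832425 = 18808573.

18808573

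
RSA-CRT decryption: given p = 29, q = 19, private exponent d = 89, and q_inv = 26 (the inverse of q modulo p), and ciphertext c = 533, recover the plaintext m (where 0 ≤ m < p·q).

362

d_p = d mod (p−1) = 89 mod 28 = 5; d_q = d mod (q−1) = 17.
m₁ = c^(d_p) mod p: c ≡ 11 (mod 29), and 11^5 mod 29 = 14.
m₂ = c^(d_q) mod q: c ≡ 1 (mod 19), and 1^17 mod 19 = 1.
h = q_inv·(m₁ − m₂) mod p = 26·(14 − 1) mod 29 = 19.
m = m₂ + h·q = 1 + 19·19 = 362.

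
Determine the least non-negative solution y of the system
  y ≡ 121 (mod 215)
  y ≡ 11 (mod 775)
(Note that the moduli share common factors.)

18611

gcd(215, 775) = 5 and 5 | (11 − 121), so the pair is consistent; merging gives y ≡ 18611 (mod 33325), where 33325 = lcm(215, 775).
The solution is unique modulo lcm(215, 775) = 33325.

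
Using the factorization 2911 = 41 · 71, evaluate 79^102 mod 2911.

Mod 41: 79 ≡ 38; by Fermat, exponent reduces to 102 mod 40 = 22; 38^22 ≡ 32 (mod 41).
Mod 71: 79 ≡ 8; by Fermat, exponent reduces to 102 mod 70 = 32; 8^32 ≡ 19 (mod 71).
Combine by CRT: x ≡ 32 (mod 41), x ≡ 19 (mod 71) ⇒ x ≡ 729 (mod 2911).

729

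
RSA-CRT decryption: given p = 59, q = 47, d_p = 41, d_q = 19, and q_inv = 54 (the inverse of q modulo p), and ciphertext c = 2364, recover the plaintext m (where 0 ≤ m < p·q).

271

m₁ = c^(d_p) mod p: c ≡ 4 (mod 59), and 4^41 mod 59 = 35.
m₂ = c^(d_q) mod q: c ≡ 14 (mod 47), and 14^19 mod 47 = 36.
h = q_inv·(m₁ − m₂) mod p = 54·(35 − 36) mod 59 = 5.
m = m₂ + h·q = 36 + 5·47 = 271.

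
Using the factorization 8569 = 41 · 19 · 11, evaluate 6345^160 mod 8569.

1

Mod 41: 6345 ≡ 31; since 40 | 160, by Fermat 31^160 ≡ 1 (mod 41).
Mod 19: 6345 ≡ 18; by Fermat, exponent reduces to 160 mod 18 = 16; 18^16 ≡ 1 (mod 19).
Mod 11: 6345 ≡ 9; since 10 | 160, by Fermat 9^160 ≡ 1 (mod 11).
Combine by CRT: x ≡ 1 (mod 41), x ≡ 1 (mod 19), x ≡ 1 (mod 11) ⇒ x ≡ 1 (mod 8569).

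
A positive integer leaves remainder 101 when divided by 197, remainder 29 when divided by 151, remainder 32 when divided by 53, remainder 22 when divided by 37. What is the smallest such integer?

The moduli are pairwise coprime; M = 197·151·53·37 = 58333867.
M/197 = 296111; 296111 ≡ 20 (mod 197); 20·69 ≡ 1, so inverse 69.
M/151 = 386317; 386317 ≡ 59 (mod 151); 59·64 ≡ 1, so inverse 64.
M/53 = 1100639; 1100639 ≡ 41 (mod 53); 41·22 ≡ 1, so inverse 22.
M/37 = 1576591; 1576591 ≡ 21 (mod 37); 21·30 ≡ 1, so inverse 30.
N ≡ 101·296111·69 + 29·386317·64 + 32·1100639·22 + 22·1576591·30 = 4596001827.
4596001827 mod 58333867 = 45960201.

45960201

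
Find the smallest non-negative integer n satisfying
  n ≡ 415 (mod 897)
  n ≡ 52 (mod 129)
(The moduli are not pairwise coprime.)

gcd(897, 129) = 3 and 3 | (52 − 415), so the pair is consistent; merging gives n ≡ 35398 (mod 38571), where 38571 = lcm(897, 129).
The solution is unique modulo lcm(897, 129) = 38571.

35398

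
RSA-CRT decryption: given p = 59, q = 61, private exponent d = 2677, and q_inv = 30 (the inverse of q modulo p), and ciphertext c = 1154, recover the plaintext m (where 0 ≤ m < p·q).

2517

d_p = d mod (p−1) = 2677 mod 58 = 9; d_q = d mod (q−1) = 37.
m₁ = c^(d_p) mod p: c ≡ 33 (mod 59), and 33^9 mod 59 = 39.
m₂ = c^(d_q) mod q: c ≡ 56 (mod 61), and 56^37 mod 61 = 16.
h = q_inv·(m₁ − m₂) mod p = 30·(39 − 16) mod 59 = 41.
m = m₂ + h·q = 16 + 41·61 = 2517.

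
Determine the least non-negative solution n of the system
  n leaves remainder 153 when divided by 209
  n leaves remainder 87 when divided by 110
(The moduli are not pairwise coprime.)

1407

gcd(209, 110) = 11 and 11 | (87 − 153), so the pair is consistent; merging gives n ≡ 1407 (mod 2090), where 2090 = lcm(209, 110).
The solution is unique modulo lcm(209, 110) = 2090.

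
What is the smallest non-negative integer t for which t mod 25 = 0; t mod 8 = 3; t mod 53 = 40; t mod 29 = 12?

From t ≡ 0 (mod 25) write t = 0 + 25s. Substituting into t ≡ 3 (mod 8) gives 25s ≡ 3 (mod 8), and since 1⁻¹ ≡ 1 (mod 8), s ≡ 3. Hence t ≡ 0 + 25·3 = 75 (mod 200).
From t ≡ 75 (mod 200) write t = 75 + 200s. Substituting into t ≡ 40 (mod 53) gives 200s ≡ 18 (mod 53), and since 41⁻¹ ≡ 22 (mod 53), s ≡ 25. Hence t ≡ 75 + 200·25 = 5075 (mod 10600).
From t ≡ 5075 (mod 10600) write t = 5075 + 10600s. Substituting into t ≡ 12 (mod 29) gives 10600s ≡ 12 (mod 29), and since 15⁻¹ ≡ 2 (mod 29), s ≡ 24. Hence t ≡ 5075 + 10600·24 = 259475 (mod 307400).

259475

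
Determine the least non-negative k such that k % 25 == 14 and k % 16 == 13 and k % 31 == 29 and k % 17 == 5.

29789

The moduli are pairwise coprime; N = 25·16·31·17 = 210800.
N/25 = 8432; 8432 ≡ 7 (mod 25); 7·18 ≡ 1, so inverse 18.
N/16 = 13175; 13175 ≡ 7 (mod 16); 7·7 ≡ 1, so inverse 7.
N/31 = 6800; 6800 ≡ 11 (mod 31); 11·17 ≡ 1, so inverse 17.
N/17 = 12400; 12400 ≡ 7 (mod 17); 7·5 ≡ 1, so inverse 5.
k ≡ 14·8432·18 + 13·13175·7 + 29·6800·17 + 5·12400·5 = 6986189.
6986189 mod 210800 = 29789.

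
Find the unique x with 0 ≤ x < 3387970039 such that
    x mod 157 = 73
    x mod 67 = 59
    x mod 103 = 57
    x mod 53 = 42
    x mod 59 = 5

2968490133

The moduli are pairwise coprime; N = 157·67·103·53·59 = 3387970039.
N/157 = 21579427; 21579427 ≡ 91 (mod 157); 91·88 ≡ 1, so inverse 88.
N/67 = 50566717; 50566717 ≡ 8 (mod 67); 8·42 ≡ 1, so inverse 42.
N/103 = 32892913; 32892913 ≡ 69 (mod 103); 69·3 ≡ 1, so inverse 3.
N/53 = 63923963; 63923963 ≡ 27 (mod 53); 27·2 ≡ 1, so inverse 2.
N/59 = 57423221; 57423221 ≡ 55 (mod 59); 55·44 ≡ 1, so inverse 44.
x ≡ 73·21579427·88 + 59·50566717·42 + 57·32892913·3 + 42·63923963·2 + 5·57423221·44 = 287557973409.
287557973409 mod 3387970039 = 2968490133.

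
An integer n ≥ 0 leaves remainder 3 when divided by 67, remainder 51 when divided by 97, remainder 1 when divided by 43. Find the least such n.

Combine the congruences pairwise.
From n ≡ 3 (mod 67) write n = 3 + 67t. Substituting into n ≡ 51 (mod 97) gives 67t ≡ 48 (mod 97), and since 67⁻¹ ≡ 42 (mod 97), t ≡ 76. Hence n ≡ 3 + 67·76 = 5095 (mod 6499).
From n ≡ 5095 (mod 6499) write n = 5095 + 6499t. Substituting into n ≡ 1 (mod 43) gives 6499t ≡ 23 (mod 43), and since 6⁻¹ ≡ 36 (mod 43), t ≡ 11. Hence n ≡ 5095 + 6499·11 = 76584 (mod 279457).

76584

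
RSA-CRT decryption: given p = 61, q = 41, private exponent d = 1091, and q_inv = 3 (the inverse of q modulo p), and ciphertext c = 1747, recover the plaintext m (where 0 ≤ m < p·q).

1788

d_p = d mod (p−1) = 1091 mod 60 = 11; d_q = d mod (q−1) = 11.
m₁ = c^(d_p) mod p: c ≡ 39 (mod 61), and 39^11 mod 61 = 19.
m₂ = c^(d_q) mod q: c ≡ 25 (mod 41), and 25^11 mod 41 = 25.
h = q_inv·(m₁ − m₂) mod p = 3·(19 − 25) mod 61 = 43.
m = m₂ + h·q = 25 + 43·41 = 1788.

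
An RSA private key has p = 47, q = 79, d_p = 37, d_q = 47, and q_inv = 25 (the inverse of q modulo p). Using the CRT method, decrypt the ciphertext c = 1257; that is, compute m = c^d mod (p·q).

m₁ = c^(d_p) mod p: c ≡ 35 (mod 47), and 35^37 mod 47 = 22.
m₂ = c^(d_q) mod q: c ≡ 72 (mod 79), and 72^47 mod 79 = 13.
h = q_inv·(m₁ − m₂) mod p = 25·(22 − 13) mod 47 = 37.
m = m₂ + h·q = 13 + 37·79 = 2936.

2936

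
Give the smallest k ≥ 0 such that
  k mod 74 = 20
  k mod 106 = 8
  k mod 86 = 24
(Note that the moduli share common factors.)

gcd(74, 106) = 2 and 2 | (8 − 20), so the pair is consistent; merging gives k ≡ 538 (mod 3922), where 3922 = lcm(74, 106).
gcd(3922, 86) = 2 and 2 | (24 − 538), so the pair is consistent; merging gives k ≡ 20148 (mod 168646), where 168646 = lcm(3922, 86).
The solution is unique modulo lcm(74, 106, 86) = 168646.

20148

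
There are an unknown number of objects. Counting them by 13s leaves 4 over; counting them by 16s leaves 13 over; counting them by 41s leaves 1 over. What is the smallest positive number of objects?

2461

The moduli are pairwise coprime; M = 13·16·41 = 8528.
M/13 = 656; 656 ≡ 6 (mod 13); 6·11 ≡ 1, so inverse 11.
M/16 = 533; 533 ≡ 5 (mod 16); 5·13 ≡ 1, so inverse 13.
M/41 = 208; 208 ≡ 3 (mod 41); 3·14 ≡ 1, so inverse 14.
N ≡ 4·656·11 + 13·533·13 + 1·208·14 = 121853.
121853 mod 8528 = 2461.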